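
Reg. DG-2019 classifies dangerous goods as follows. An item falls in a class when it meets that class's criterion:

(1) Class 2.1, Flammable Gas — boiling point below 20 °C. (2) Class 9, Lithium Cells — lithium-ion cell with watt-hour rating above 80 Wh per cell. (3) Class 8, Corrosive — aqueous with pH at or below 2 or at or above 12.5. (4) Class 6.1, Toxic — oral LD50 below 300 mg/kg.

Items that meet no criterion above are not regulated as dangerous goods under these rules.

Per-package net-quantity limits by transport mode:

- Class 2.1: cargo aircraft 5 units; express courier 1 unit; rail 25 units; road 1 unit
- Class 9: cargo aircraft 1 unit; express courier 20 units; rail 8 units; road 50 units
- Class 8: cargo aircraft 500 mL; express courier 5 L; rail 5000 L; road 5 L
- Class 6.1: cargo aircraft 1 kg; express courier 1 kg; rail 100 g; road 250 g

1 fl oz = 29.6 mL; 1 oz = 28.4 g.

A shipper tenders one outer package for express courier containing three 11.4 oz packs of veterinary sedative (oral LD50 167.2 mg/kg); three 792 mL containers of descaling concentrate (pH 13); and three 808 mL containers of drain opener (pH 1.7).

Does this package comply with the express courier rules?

Oral LD50 167.2 mg/kg meets the Class 6.1 criterion (Toxic), so the veterinary sedative is Class 6.1.
The descaling concentrate has pH 13, which is ≥ 12.5, so it is Class 8 (Corrosive).
Drain opener: pH 1.7 ≤ 2 → Class 8 (Corrosive).
Class 6.1 quantity: three 11.4 oz packs = 971.28 g.
That is within the Class 6.1 express courier limit of 1 kg.
Class 8 net quantity: (three 792 mL containers = 2.376 L) + (three 808 mL containers = 2.424 L) = 4.8 L.
4.8 L is within the express courier limit of 5 L for Class 8.
Every hazard class is within its express courier limit and no segregation rule is violated.

Yes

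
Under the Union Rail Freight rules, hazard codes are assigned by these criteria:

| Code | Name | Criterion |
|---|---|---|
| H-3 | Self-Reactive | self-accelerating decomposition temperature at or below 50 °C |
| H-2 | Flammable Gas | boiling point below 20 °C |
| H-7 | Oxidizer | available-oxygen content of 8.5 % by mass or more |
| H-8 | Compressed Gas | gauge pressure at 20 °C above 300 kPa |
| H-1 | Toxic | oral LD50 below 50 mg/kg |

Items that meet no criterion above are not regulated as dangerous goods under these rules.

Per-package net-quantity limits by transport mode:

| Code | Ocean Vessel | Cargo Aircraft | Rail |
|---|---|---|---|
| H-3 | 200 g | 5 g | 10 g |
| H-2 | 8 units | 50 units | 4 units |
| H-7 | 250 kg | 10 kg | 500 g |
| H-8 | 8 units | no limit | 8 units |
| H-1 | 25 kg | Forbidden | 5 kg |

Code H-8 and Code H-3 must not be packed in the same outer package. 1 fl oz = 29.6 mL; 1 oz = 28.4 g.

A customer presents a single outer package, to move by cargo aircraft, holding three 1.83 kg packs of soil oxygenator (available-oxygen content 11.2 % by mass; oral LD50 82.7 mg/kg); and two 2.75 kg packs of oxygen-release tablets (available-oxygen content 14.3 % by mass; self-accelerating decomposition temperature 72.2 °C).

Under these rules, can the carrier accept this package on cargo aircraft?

No

Soil oxygenator: available-oxygen content 11.2 % by mass ≥ 8.5 % by mass → Code H-7 (Oxidizer).
The oxygen-release tablets have available-oxygen content 14.3 % by mass, which is ≥ 8.5 % by mass, so they are Code H-7 (Oxidizer).
Code H-7 net quantity: (three 1.83 kg packs = 5.49 kg) + (two 2.75 kg packs = 5.5 kg) = 10.99 kg.
That exceeds the Code H-7 cargo aircraft limit of 10 kg.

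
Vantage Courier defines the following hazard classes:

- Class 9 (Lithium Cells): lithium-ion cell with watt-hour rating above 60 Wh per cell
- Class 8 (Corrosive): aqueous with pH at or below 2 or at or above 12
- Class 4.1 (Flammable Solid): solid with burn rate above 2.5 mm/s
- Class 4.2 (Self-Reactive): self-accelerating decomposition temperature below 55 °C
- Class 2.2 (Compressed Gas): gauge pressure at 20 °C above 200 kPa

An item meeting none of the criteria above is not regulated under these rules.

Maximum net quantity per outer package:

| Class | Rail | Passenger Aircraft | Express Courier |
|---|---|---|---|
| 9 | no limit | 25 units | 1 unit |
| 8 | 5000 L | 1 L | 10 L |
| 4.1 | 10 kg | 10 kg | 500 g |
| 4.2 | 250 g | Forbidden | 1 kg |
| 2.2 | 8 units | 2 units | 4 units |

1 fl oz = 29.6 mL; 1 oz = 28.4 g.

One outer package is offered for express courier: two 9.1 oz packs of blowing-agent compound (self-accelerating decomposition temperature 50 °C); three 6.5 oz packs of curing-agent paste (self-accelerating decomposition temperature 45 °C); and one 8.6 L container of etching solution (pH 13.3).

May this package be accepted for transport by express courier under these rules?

No

Blowing-agent compound: self-accelerating decomposition temperature 50 °C < 55 °C → Class 4.2 (Self-Reactive).
With self-accelerating decomposition temperature 45 °C (< 55 °C), the curing-agent paste falls in Class 4.2.
With pH 13.3 (≥ 12), the etching solution falls in Class 8.
Class 4.2 net quantity: (two 9.1 oz packs = 516.88 g) + (three 6.5 oz packs = 553.8 g) = 1070.68 g.
1070.68 g exceeds the express courier limit of 1 kg for Class 4.2.
Class 8 quantity: 8.6 L.
8.6 L is within the express courier limit of 10 L for Class 8.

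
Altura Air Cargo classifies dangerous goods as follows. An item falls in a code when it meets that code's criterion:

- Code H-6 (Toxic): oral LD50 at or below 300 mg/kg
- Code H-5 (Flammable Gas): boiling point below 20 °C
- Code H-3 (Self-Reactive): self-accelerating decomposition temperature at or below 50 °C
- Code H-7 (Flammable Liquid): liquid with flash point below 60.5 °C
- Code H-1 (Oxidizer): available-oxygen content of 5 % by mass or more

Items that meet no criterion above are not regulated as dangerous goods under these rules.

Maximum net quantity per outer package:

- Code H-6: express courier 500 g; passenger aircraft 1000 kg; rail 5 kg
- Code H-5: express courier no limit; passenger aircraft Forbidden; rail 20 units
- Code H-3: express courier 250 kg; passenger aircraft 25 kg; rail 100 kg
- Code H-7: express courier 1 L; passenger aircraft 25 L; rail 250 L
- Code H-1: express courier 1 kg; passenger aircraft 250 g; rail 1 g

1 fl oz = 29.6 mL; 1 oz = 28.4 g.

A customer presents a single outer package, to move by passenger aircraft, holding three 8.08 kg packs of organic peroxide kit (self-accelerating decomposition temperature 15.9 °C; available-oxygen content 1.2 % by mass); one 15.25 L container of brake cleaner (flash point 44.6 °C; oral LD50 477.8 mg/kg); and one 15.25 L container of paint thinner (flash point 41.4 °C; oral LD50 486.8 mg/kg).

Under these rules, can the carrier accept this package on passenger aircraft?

No

The organic peroxide kit has self-accelerating decomposition temperature 15.9 °C, which is ≤ 50 °C, so it is Code H-3 (Self-Reactive).
Brake cleaner: flash point 44.6 °C < 60.5 °C → Code H-7 (Flammable Liquid).
Flash point 41.4 °C meets the Code H-7 criterion (Flammable Liquid), so the paint thinner is Code H-7.
Total Code H-7: 15.25 L + 15.25 L = 30.5 L.
30.5 L > 25 L (passenger aircraft limit, Code H-7) — over the limit.
Code H-3 quantity: three 8.08 kg packs = 24.24 kg.
24.24 kg ≤ 25 kg (passenger aircraft limit, Code H-3) — within limit.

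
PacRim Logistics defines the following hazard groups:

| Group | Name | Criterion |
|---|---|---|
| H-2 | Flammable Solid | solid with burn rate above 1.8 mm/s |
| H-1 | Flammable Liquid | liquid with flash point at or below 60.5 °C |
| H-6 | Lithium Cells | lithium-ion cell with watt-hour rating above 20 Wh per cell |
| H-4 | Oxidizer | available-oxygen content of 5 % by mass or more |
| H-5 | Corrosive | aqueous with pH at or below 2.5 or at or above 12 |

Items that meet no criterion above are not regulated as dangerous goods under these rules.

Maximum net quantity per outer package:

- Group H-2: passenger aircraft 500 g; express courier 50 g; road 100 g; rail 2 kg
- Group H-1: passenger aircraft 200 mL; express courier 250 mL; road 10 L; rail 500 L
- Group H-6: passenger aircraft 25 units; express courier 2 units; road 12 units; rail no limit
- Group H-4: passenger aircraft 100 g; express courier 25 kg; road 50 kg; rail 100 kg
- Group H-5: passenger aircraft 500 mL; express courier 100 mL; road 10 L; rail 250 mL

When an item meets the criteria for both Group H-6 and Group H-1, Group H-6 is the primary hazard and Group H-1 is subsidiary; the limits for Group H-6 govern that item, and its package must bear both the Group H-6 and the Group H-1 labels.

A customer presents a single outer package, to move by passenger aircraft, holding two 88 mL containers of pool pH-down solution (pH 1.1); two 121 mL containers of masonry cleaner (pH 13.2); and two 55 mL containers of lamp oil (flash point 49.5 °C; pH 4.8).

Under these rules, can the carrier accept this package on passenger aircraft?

With pH 1.1 (≤ 2.5), the pool pH-down solution falls in Group H-5.
pH 13.2 meets the Group H-5 criterion (Corrosive), so the masonry cleaner is Group H-5.
With flash point 49.5 °C (≤ 60.5 °C), the lamp oil falls in Group H-1.
Group H-1 quantity: two 55 mL containers = 110 mL.
110 mL is within the passenger aircraft limit of 200 mL for Group H-1.
Group H-5 net quantity: (two 88 mL containers = 176 mL) + (two 121 mL containers = 242 mL) = 418 mL.
418 mL ≤ 500 mL (passenger aircraft limit, Group H-5) — within limit.
Every hazard group is within its passenger aircraft limit and no segregation rule is violated.

Yes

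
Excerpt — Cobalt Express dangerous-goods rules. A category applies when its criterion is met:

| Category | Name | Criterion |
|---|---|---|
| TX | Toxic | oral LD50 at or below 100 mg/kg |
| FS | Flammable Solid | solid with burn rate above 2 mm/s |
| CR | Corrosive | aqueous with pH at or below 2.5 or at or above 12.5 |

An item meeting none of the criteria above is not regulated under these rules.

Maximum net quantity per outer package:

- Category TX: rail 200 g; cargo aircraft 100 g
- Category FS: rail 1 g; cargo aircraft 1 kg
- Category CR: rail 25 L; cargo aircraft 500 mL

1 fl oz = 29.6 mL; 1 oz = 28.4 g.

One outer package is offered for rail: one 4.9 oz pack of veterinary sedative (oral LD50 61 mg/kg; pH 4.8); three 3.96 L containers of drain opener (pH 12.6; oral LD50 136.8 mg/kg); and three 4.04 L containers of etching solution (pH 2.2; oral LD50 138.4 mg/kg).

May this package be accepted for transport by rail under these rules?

The veterinary sedative has oral LD50 61 mg/kg, which is ≤ 100 mg/kg, so it is Category TX (Toxic).
With pH 12.6 (≥ 12.5), the drain opener falls in Category CR.
pH 2.2 meets the Category CR criterion (Corrosive), so the etching solution is Category CR.
Total Category CR: (three 3.96 L containers = 11.88 L) + (three 4.04 L containers = 12.12 L) = 24 L.
That is within the Category CR rail limit of 25 L.
Category TX quantity: one 4.9 oz pack = 139.16 g.
That is within the Category TX rail limit of 200 g.
Every hazard category is within its rail limit and no segregation rule is violated.

Yes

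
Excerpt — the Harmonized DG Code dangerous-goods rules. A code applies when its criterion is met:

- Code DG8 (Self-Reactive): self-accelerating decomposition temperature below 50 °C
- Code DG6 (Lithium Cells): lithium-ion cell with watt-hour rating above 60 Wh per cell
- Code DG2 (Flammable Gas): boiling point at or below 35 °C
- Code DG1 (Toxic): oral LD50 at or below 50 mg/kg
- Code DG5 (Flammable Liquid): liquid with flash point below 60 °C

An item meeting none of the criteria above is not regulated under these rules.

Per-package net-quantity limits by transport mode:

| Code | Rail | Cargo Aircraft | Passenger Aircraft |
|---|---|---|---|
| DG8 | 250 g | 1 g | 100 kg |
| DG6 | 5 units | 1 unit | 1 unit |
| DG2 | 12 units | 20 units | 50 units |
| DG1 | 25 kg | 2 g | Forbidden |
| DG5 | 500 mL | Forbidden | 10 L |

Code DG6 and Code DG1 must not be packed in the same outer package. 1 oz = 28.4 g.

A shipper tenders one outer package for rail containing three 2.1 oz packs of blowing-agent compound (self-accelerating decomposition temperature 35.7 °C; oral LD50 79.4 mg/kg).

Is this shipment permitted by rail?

Yes

Blowing-agent compound: self-accelerating decomposition temperature 35.7 °C < 50 °C → Code DG8 (Self-Reactive).
Code DG8 quantity: three 2.1 oz packs = 178.92 g.
178.92 g ≤ 250 g (rail limit, Code DG8) — within limit.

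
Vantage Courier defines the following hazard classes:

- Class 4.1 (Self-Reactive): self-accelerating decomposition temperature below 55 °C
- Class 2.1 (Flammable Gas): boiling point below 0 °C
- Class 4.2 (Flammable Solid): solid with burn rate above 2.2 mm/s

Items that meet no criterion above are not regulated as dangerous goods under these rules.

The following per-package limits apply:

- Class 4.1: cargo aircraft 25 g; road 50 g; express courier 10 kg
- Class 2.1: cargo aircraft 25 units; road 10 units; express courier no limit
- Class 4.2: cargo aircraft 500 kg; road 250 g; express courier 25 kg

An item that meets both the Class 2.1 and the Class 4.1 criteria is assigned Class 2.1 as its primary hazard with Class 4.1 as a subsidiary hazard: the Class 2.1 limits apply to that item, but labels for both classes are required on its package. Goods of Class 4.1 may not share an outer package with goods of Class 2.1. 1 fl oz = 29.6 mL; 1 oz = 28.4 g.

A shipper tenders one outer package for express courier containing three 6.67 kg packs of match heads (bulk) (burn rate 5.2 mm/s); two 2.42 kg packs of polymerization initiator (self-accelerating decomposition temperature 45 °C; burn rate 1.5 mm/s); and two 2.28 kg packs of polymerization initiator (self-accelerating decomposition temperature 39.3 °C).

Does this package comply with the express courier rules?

Yes

Burn rate 5.2 mm/s meets the Class 4.2 criterion (Flammable Solid), so the match heads (bulk) are Class 4.2.
Polymerization initiator: self-accelerating decomposition temperature 45 °C < 55 °C → Class 4.1 (Self-Reactive).
The polymerization initiator has self-accelerating decomposition temperature 39.3 °C, which is < 55 °C, so it is Class 4.1 (Self-Reactive).
Total Class 4.1: (two 2.42 kg packs = 4.84 kg) + (two 2.28 kg packs = 4.56 kg) = 9.4 kg.
That is within the Class 4.1 express courier limit of 10 kg.
Class 4.2 quantity: three 6.67 kg packs = 20.01 kg.
That is within the Class 4.2 express courier limit of 25 kg.
The segregation rule (Class 4.1 with Class 2.1) does not apply to Class 4.1 with Class 4.2.
Every hazard class is within its express courier limit and no segregation rule is violated.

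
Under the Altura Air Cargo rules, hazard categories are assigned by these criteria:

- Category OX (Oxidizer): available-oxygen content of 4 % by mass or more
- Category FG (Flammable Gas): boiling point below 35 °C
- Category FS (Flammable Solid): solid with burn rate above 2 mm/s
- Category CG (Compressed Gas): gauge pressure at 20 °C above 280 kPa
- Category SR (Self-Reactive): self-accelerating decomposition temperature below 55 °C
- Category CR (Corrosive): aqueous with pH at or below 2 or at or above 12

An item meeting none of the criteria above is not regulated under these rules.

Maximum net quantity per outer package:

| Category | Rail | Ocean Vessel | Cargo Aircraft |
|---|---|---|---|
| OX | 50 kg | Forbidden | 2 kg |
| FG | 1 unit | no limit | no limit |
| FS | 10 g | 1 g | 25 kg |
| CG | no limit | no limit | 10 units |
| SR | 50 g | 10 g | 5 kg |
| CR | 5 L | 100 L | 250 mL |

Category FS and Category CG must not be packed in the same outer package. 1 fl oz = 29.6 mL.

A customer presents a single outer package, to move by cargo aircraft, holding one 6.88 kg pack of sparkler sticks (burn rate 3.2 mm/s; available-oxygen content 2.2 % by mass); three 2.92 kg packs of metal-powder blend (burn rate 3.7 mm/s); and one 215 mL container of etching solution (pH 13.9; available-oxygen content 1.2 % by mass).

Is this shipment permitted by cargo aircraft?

Yes

The sparkler sticks have burn rate 3.2 mm/s, which is > 2 mm/s, so they are Category FS (Flammable Solid).
Metal-powder blend: burn rate 3.7 mm/s > 2 mm/s → Category FS (Flammable Solid).
pH 13.9 meets the Category CR criterion (Corrosive), so the etching solution is Category CR.
Total Category FS: 6.88 kg + (three 2.92 kg packs = 8.76 kg) = 15.64 kg.
15.64 kg is within the cargo aircraft limit of 25 kg for Category FS.
Category CR quantity: 215 mL.
215 mL is within the cargo aircraft limit of 250 mL for Category CR.
The segregation rule (Category FS with Category CG) does not apply to Category FS with Category CR.
Every hazard category is within its cargo aircraft limit and no segregation rule is violated.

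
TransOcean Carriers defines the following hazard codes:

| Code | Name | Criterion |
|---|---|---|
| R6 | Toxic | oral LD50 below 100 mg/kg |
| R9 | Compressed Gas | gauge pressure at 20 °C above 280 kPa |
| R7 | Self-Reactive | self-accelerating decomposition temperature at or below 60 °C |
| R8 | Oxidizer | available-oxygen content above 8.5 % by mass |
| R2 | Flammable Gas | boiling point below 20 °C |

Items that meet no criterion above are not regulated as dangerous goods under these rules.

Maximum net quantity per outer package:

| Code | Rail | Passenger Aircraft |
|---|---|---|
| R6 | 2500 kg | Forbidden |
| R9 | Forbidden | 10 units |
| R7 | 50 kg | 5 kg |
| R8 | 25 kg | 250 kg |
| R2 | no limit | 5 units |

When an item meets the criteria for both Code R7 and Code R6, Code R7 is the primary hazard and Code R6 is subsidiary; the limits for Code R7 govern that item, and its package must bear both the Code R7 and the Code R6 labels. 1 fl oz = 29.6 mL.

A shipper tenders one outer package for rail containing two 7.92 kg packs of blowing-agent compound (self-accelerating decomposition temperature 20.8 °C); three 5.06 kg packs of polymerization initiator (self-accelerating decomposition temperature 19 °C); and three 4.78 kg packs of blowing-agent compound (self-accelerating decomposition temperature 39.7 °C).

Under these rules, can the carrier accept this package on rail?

Blowing-agent compound: self-accelerating decomposition temperature 20.8 °C ≤ 60 °C → Code R7 (Self-Reactive).
The polymerization initiator has self-accelerating decomposition temperature 19 °C, which is ≤ 60 °C, so it is Code R7 (Self-Reactive).
Blowing-agent compound: self-accelerating decomposition temperature 39.7 °C ≤ 60 °C → Code R7 (Self-Reactive).
Code R7 net quantity: (two 7.92 kg packs = 15.84 kg) + (three 5.06 kg packs = 15.18 kg) + (three 4.78 kg packs = 14.34 kg) = 45.36 kg.
45.36 kg ≤ 50 kg (rail limit, Code R7) — within limit.

Yes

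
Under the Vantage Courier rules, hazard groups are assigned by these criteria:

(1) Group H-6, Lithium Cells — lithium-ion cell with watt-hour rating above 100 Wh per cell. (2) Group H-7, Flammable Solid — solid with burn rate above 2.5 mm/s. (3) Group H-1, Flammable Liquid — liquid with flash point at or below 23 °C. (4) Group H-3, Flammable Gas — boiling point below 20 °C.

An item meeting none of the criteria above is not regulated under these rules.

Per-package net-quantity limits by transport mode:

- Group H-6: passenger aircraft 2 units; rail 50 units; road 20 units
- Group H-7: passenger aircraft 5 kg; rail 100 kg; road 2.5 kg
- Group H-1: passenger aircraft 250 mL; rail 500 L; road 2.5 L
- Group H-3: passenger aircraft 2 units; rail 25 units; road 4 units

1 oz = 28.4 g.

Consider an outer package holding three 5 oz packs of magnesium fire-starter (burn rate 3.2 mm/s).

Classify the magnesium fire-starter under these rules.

Group H-7

The magnesium fire-starter has burn rate 3.2 mm/s, which is > 2.5 mm/s, so it is Group H-7 (Flammable Solid).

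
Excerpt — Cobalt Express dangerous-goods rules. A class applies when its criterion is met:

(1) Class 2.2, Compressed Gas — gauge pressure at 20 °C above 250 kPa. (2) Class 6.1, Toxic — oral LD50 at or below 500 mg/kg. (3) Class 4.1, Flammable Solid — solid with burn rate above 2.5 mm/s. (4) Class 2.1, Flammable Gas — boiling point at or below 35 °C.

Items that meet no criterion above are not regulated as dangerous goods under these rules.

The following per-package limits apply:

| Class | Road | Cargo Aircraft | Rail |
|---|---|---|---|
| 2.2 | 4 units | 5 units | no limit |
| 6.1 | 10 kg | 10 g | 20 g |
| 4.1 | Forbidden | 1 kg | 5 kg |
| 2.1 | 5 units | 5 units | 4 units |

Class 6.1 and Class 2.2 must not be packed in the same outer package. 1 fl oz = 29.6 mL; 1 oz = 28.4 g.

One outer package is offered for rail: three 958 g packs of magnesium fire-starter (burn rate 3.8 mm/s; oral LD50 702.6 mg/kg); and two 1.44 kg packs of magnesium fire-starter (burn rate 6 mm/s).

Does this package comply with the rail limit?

No

The magnesium fire-starter has burn rate 3.8 mm/s, which is > 2.5 mm/s, so it is Class 4.1 (Flammable Solid).
Burn rate 6 mm/s meets the Class 4.1 criterion (Flammable Solid), so the magnesium fire-starter is Class 4.1.
Total Class 4.1: (three 958 g packs = 2.874 kg) + (two 1.44 kg packs = 2.88 kg) = 5.754 kg.
5.754 kg > 5 kg (rail limit, Class 4.1) — over the limit.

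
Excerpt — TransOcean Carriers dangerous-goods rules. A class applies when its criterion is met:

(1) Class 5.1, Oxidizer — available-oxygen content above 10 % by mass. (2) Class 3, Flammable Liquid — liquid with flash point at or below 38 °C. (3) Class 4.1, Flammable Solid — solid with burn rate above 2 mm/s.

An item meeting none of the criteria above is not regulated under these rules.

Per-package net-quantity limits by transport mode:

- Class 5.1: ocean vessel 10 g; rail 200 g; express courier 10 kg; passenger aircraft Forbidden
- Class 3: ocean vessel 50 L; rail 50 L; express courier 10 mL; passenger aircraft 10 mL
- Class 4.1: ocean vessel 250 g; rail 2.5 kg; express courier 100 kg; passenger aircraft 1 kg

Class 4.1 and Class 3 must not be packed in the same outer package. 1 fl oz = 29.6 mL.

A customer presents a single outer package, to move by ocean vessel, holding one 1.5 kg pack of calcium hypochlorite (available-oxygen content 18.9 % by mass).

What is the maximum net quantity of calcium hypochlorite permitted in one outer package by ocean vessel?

10 g

Calcium hypochlorite: available-oxygen content 18.9 % by mass > 10 % by mass → Class 5.1 (Oxidizer).
The ocean vessel limit for Class 5.1 is 10 g.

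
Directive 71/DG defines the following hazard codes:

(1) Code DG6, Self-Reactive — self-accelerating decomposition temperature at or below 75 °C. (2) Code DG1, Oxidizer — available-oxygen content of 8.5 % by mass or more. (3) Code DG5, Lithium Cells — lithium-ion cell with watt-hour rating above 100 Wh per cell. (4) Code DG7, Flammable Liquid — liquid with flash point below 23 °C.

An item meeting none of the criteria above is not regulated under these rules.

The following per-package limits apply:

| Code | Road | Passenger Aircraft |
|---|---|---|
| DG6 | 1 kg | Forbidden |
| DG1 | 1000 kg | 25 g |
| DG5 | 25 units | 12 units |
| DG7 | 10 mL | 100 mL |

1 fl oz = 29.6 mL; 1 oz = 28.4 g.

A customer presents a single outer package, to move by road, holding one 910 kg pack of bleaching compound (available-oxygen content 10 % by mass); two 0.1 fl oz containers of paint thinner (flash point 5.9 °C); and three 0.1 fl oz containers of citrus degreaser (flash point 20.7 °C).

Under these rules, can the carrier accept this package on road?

The bleaching compound has available-oxygen content 10 % by mass, which is ≥ 8.5 % by mass, so it is Code DG1 (Oxidizer).
Flash point 5.9 °C meets the Code DG7 criterion (Flammable Liquid), so the paint thinner is Code DG7.
Citrus degreaser: flash point 20.7 °C < 23 °C → Code DG7 (Flammable Liquid).
Total Code DG7: (two 0.1 fl oz containers = 5.92 mL) + (three 0.1 fl oz containers = 8.88 mL) = 14.8 mL.
14.8 mL > 10 mL (road limit, Code DG7) — over the limit.
Code DG1 quantity: 910 kg.
910 kg is within the road limit of 1000 kg for Code DG1.

No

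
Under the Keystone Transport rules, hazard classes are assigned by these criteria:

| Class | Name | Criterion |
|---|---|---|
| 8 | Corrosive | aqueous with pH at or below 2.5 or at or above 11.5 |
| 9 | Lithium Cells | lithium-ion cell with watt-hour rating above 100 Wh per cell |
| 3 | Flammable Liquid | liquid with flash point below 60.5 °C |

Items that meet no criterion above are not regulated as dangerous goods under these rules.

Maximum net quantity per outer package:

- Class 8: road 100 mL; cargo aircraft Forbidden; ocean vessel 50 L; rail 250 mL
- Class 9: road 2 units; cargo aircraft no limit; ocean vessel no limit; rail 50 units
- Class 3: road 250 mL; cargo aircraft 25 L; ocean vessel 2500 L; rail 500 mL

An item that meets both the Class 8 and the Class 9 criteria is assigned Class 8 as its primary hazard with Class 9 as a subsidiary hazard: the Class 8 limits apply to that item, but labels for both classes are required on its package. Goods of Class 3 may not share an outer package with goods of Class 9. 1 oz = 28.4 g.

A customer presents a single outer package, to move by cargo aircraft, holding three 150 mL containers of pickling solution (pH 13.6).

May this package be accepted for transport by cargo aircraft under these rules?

No

Pickling solution: pH 13.6 ≥ 11.5 → Class 8 (Corrosive).
Class 8 quantity: three 150 mL containers = 450 mL.
By cargo aircraft, Class 8 is Forbidden regardless of quantity.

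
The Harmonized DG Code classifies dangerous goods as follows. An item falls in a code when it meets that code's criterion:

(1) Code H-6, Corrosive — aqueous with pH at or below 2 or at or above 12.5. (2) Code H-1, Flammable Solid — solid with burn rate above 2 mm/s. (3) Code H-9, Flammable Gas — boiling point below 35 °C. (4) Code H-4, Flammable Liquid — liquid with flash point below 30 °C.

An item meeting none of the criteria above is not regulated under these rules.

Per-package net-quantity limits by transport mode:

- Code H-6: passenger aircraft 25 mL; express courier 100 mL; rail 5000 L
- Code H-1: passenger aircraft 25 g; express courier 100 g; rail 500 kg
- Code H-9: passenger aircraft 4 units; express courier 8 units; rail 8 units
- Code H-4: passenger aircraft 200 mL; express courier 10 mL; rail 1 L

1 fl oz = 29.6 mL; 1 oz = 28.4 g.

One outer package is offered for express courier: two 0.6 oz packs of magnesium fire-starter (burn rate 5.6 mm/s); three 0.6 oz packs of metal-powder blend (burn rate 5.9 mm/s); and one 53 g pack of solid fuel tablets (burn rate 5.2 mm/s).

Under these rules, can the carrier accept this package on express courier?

With burn rate 5.6 mm/s (> 2 mm/s), the magnesium fire-starter falls in Code H-1.
Metal-powder blend: burn rate 5.9 mm/s > 2 mm/s → Code H-1 (Flammable Solid).
With burn rate 5.2 mm/s (> 2 mm/s), the solid fuel tablets fall in Code H-1.
Total Code H-1: (two 0.6 oz packs = 34.08 g) + (three 0.6 oz packs = 51.12 g) + 53 g = 138.2 g.
That exceeds the Code H-1 express courier limit of 100 g.

No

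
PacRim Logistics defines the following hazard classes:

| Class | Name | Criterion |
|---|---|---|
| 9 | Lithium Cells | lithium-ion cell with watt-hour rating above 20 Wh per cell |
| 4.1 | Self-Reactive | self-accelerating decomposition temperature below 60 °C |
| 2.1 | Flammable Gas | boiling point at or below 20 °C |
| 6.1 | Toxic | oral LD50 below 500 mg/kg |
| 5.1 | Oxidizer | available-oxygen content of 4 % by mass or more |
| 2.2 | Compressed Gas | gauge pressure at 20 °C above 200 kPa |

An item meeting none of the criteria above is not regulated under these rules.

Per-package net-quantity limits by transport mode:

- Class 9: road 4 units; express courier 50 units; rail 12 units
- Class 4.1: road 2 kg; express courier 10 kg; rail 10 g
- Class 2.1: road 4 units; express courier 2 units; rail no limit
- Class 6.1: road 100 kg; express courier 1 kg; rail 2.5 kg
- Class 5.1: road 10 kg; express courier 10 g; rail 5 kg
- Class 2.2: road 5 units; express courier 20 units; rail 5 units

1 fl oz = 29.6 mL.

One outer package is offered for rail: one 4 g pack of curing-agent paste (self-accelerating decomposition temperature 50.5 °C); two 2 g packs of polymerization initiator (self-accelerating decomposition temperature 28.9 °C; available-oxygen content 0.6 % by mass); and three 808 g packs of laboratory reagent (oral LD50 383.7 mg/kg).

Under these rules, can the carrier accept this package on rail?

Yes

With self-accelerating decomposition temperature 50.5 °C (< 60 °C), the curing-agent paste falls in Class 4.1.
Polymerization initiator: self-accelerating decomposition temperature 28.9 °C < 60 °C → Class 4.1 (Self-Reactive).
With oral LD50 383.7 mg/kg (< 500 mg/kg), the laboratory reagent falls in Class 6.1.
Class 6.1 quantity: three 808 g packs = 2.424 kg.
That is within the Class 6.1 rail limit of 2.5 kg.
Class 4.1 net quantity: 4 g + (two 2 g packs = 4 g) = 8 g.
8 g ≤ 10 g (rail limit, Class 4.1) — within limit.
Every hazard class is within its rail limit and no segregation rule is violated.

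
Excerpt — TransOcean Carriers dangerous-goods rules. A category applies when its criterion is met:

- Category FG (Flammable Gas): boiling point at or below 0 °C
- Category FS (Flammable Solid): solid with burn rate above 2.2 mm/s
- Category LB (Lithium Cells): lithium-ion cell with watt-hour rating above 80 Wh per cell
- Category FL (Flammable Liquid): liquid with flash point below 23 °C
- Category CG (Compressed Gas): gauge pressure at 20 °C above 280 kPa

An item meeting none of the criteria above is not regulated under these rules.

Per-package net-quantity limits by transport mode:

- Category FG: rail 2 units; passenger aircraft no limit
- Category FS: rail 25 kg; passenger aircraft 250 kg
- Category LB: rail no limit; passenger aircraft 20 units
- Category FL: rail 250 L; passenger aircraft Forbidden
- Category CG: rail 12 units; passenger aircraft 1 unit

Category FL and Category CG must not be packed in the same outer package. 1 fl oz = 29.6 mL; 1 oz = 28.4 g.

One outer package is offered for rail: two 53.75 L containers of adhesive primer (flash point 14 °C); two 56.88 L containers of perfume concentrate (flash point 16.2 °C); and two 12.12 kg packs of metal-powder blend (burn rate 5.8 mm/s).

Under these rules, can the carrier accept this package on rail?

Yes

Flash point 14 °C meets the Category FL criterion (Flammable Liquid), so the adhesive primer is Category FL.
With flash point 16.2 °C (< 23 °C), the perfume concentrate falls in Category FL.
The metal-powder blend has burn rate 5.8 mm/s, which is > 2.2 mm/s, so it is Category FS (Flammable Solid).
Total Category FL: (two 53.75 L containers = 107.5 L) + (two 56.88 L containers = 113.76 L) = 221.26 L.
That is within the Category FL rail limit of 250 L.
Category FS quantity: two 12.12 kg packs = 24.24 kg.
That is within the Category FS rail limit of 25 kg.
The segregation rule (Category FL with Category CG) does not apply to Category FL with Category FS.
Every hazard category is within its rail limit and no segregation rule is violated.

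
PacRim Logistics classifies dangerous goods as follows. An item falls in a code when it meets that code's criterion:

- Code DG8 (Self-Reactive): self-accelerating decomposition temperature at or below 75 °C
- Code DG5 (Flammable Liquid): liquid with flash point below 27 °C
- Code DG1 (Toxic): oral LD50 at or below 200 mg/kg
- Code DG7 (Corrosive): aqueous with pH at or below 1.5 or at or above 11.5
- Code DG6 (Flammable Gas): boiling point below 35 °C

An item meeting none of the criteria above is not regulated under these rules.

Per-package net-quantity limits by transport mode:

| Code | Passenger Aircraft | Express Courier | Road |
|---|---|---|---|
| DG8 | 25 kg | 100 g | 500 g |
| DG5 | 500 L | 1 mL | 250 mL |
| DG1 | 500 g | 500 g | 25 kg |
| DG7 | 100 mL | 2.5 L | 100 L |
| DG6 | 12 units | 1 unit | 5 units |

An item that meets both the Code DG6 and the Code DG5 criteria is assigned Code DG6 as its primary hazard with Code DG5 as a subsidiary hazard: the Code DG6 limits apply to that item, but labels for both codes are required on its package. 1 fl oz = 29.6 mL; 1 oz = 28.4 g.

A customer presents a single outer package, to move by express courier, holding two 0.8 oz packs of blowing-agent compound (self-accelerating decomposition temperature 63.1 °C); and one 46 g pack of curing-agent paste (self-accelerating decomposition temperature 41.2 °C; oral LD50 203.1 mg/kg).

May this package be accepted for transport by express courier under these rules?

Yes

With self-accelerating decomposition temperature 63.1 °C (≤ 75 °C), the blowing-agent compound falls in Code DG8.
The curing-agent paste has self-accelerating decomposition temperature 41.2 °C, which is ≤ 75 °C, so it is Code DG8 (Self-Reactive).
Total Code DG8: (two 0.8 oz packs = 45.44 g) + 46 g = 91.44 g.
That is within the Code DG8 express courier limit of 100 g.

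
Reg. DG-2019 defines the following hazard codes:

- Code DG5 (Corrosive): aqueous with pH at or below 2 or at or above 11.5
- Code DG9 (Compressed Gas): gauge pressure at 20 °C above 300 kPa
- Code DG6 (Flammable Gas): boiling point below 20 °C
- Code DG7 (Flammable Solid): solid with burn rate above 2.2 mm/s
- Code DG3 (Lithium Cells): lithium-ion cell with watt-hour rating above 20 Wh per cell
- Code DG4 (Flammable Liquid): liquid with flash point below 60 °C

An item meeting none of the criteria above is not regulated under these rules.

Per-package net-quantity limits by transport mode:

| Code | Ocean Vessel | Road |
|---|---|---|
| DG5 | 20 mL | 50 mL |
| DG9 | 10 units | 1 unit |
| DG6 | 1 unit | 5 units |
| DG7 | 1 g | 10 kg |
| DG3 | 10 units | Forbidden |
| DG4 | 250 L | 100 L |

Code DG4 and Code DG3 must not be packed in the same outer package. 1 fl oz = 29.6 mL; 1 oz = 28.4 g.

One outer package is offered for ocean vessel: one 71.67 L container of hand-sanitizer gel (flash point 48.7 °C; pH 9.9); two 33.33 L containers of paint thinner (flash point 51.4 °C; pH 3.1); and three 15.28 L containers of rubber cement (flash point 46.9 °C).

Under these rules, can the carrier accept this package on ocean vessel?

Yes

The hand-sanitizer gel has flash point 48.7 °C, which is < 60 °C, so it is Code DG4 (Flammable Liquid).
Paint thinner: flash point 51.4 °C < 60 °C → Code DG4 (Flammable Liquid).
With flash point 46.9 °C (< 60 °C), the rubber cement falls in Code DG4.
Total Code DG4: 71.67 L + (two 33.33 L containers = 66.66 L) + (three 15.28 L containers = 45.84 L) = 184.17 L.
184.17 L ≤ 250 L (ocean vessel limit, Code DG4) — within limit.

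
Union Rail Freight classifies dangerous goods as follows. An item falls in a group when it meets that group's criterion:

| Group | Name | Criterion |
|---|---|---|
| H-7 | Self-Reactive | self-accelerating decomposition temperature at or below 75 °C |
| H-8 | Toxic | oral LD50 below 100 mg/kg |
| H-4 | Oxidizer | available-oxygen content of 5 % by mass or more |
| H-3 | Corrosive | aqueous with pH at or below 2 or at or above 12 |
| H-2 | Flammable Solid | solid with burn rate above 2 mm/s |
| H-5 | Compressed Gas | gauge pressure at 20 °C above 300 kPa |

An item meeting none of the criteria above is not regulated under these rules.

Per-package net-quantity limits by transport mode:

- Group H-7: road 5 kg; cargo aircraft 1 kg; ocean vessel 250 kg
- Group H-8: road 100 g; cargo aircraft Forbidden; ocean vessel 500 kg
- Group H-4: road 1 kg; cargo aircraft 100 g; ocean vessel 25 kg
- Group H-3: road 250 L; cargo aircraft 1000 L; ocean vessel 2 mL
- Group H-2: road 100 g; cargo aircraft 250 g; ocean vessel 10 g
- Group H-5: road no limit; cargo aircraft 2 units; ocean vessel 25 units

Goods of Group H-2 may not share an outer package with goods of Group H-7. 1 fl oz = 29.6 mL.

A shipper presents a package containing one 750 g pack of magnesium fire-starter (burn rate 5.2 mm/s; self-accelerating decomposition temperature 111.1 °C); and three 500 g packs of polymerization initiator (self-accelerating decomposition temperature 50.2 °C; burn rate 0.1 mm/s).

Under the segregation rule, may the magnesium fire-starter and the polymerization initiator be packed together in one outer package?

The magnesium fire-starter has burn rate 5.2 mm/s, which is > 2 mm/s, so it is Group H-2 (Flammable Solid).
The polymerization initiator has self-accelerating decomposition temperature 50.2 °C, which is ≤ 75 °C, so it is Group H-7 (Self-Reactive).
Group H-2 and Group H-7 may not share an outer package.

No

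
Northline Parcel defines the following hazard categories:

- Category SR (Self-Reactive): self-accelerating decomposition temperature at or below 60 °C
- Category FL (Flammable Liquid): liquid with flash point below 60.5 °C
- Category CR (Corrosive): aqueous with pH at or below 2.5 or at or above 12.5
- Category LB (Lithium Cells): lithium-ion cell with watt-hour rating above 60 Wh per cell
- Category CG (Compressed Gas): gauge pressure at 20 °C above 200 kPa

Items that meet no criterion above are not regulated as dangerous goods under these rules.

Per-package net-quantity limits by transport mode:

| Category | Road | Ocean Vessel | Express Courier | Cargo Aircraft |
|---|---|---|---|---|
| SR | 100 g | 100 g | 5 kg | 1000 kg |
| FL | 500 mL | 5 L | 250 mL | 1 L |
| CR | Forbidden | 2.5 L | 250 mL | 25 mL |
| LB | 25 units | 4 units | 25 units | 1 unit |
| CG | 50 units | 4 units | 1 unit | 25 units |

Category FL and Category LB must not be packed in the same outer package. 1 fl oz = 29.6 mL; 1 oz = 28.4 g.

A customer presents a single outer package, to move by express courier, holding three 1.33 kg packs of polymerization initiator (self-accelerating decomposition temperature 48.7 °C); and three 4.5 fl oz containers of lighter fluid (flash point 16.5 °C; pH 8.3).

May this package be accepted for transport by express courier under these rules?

Self-accelerating decomposition temperature 48.7 °C meets the Category SR criterion (Self-Reactive), so the polymerization initiator is Category SR.
The lighter fluid has flash point 16.5 °C, which is < 60.5 °C, so it is Category FL (Flammable Liquid).
Category FL quantity: three 4.5 fl oz containers = 399.6 mL.
399.6 mL > 250 mL (express courier limit, Category FL) — over the limit.
Category SR quantity: three 1.33 kg packs = 3.99 kg.
3.99 kg is within the express courier limit of 5 kg for Category SR.
The segregation rule (Category FL with Category LB) does not apply to Category FL with Category SR.

No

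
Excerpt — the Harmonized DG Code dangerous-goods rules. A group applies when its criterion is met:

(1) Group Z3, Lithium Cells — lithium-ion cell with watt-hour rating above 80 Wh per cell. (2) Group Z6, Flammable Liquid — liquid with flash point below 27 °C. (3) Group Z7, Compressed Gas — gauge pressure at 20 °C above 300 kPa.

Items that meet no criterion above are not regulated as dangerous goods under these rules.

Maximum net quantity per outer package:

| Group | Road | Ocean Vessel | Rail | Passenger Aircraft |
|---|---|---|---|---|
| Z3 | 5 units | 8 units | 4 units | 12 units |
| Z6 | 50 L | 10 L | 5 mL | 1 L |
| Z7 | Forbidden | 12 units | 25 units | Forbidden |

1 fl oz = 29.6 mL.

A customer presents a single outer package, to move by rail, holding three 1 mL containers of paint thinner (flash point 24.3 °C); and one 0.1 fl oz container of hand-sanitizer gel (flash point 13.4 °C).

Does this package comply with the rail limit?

Flash point 24.3 °C meets the Group Z6 criterion (Flammable Liquid), so the paint thinner is Group Z6.
Flash point 13.4 °C meets the Group Z6 criterion (Flammable Liquid), so the hand-sanitizer gel is Group Z6.
Total Group Z6: (three 1 mL containers = 3 mL) + (one 0.1 fl oz container = 2.96 mL) = 5.96 mL.
5.96 mL exceeds the rail limit of 5 mL for Group Z6.

No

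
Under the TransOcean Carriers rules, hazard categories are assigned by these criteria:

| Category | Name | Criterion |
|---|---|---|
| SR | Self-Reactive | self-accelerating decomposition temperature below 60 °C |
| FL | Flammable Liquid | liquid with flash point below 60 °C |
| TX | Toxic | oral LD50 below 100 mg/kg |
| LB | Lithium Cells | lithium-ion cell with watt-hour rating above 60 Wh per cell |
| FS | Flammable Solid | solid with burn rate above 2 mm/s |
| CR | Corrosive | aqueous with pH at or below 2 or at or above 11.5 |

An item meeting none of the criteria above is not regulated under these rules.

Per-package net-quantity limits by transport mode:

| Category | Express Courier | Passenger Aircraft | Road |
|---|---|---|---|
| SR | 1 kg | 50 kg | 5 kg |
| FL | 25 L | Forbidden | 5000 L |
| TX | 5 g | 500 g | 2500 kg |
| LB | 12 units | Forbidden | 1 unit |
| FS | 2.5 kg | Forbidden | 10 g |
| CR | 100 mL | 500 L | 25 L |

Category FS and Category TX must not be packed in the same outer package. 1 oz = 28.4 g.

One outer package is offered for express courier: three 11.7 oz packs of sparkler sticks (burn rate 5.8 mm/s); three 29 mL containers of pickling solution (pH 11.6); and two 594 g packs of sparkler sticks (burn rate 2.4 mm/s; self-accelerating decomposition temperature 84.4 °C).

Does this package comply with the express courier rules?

Yes

The sparkler sticks have burn rate 5.8 mm/s, which is > 2 mm/s, so they are Category FS (Flammable Solid).
Pickling solution: pH 11.6 ≥ 11.5 → Category CR (Corrosive).
With burn rate 2.4 mm/s (> 2 mm/s), the sparkler sticks fall in Category FS.
Category FS net quantity: (three 11.7 oz packs = 996.84 g) + (two 594 g packs = 1.188 kg) = 2184.84 g.
That is within the Category FS express courier limit of 2.5 kg.
Category CR quantity: three 29 mL containers = 87 mL.
87 mL is within the express courier limit of 100 mL for Category CR.
The segregation rule (Category FS with Category TX) does not apply to Category FS with Category CR.
Every hazard category is within its express courier limit and no segregation rule is violated.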